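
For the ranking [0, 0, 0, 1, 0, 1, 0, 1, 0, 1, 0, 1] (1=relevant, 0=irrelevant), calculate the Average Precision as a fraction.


Computing P@k for each relevant position:
Position 1: not relevant
Position 2: not relevant
Position 3: not relevant
Position 4: relevant, P@4 = 1/4 = 1/4
Position 5: not relevant
Position 6: relevant, P@6 = 2/6 = 1/3
Position 7: not relevant
Position 8: relevant, P@8 = 3/8 = 3/8
Position 9: not relevant
Position 10: relevant, P@10 = 4/10 = 2/5
Position 11: not relevant
Position 12: relevant, P@12 = 5/12 = 5/12
Sum of P@k = 1/4 + 1/3 + 3/8 + 2/5 + 5/12 = 71/40
AP = 71/40 / 5 = 71/200

71/200


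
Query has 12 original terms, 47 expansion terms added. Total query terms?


Original terms: 12
Expansion terms: 47
Total = 12 + 47 = 59

59


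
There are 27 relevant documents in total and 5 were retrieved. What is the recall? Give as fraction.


Recall = retrieved_relevant / total_relevant
= 5 / 27
= 5 / (5 + 22)
= 5/27

5/27


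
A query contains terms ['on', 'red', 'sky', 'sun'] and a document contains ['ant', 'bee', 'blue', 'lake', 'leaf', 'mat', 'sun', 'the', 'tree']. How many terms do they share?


Query terms: ['on', 'red', 'sky', 'sun']
Document terms: ['ant', 'bee', 'blue', 'lake', 'leaf', 'mat', 'sun', 'the', 'tree']
Common terms: ['sun']
Overlap count = 1

1


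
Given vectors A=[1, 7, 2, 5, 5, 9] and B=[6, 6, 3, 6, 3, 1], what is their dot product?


Dot product = sum of element-wise products
A[0]*B[0] = 1*6 = 6
A[1]*B[1] = 7*6 = 42
A[2]*B[2] = 2*3 = 6
A[3]*B[3] = 5*6 = 30
A[4]*B[4] = 5*3 = 15
A[5]*B[5] = 9*1 = 9
Sum = 6 + 42 + 6 + 30 + 15 + 9 = 108

108


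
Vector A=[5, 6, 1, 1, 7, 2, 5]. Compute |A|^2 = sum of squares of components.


|A|^2 = sum of squared components
A[0]^2 = 5^2 = 25
A[1]^2 = 6^2 = 36
A[2]^2 = 1^2 = 1
A[3]^2 = 1^2 = 1
A[4]^2 = 7^2 = 49
A[5]^2 = 2^2 = 4
A[6]^2 = 5^2 = 25
Sum = 25 + 36 + 1 + 1 + 49 + 4 + 25 = 141

141


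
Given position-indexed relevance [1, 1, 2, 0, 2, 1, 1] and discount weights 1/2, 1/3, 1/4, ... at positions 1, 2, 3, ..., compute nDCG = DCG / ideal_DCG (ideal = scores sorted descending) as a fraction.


Position discount weights w_i = 1/(i+1) for i=1..7:
Weights = [1/2, 1/3, 1/4, 1/5, 1/6, 1/7, 1/8]
Actual relevance: [1, 1, 2, 0, 2, 1, 1]
DCG = 1/2 + 1/3 + 2/4 + 0/5 + 2/6 + 1/7 + 1/8 = 325/168
Ideal relevance (sorted desc): [2, 2, 1, 1, 1, 1, 0]
Ideal DCG = 2/2 + 2/3 + 1/4 + 1/5 + 1/6 + 1/7 + 0/8 = 1019/420
nDCG = DCG / ideal_DCG = 325/168 / 1019/420 = 1625/2038

1625/2038


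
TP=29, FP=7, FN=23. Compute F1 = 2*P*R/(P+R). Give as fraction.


F1 = 2 * P * R / (P + R)
P = TP/(TP+FP) = 29/36 = 29/36
R = TP/(TP+FN) = 29/52 = 29/52
2 * P * R = 2 * 29/36 * 29/52 = 841/936
P + R = 29/36 + 29/52 = 319/234
F1 = 841/936 / 319/234 = 29/44

29/44


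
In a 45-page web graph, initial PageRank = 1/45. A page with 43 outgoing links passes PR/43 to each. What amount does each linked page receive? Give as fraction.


Initial PR = 1/45 = 1/45
Outlinks = 43
Contribution per link = PR / outlinks
= 1/45 / 43
= 1/1935

1/1935


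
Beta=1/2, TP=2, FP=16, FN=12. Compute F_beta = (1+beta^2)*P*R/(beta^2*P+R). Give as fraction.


P = TP/(TP+FP) = 2/18 = 1/9
R = TP/(TP+FN) = 2/14 = 1/7
beta^2 = 1/2^2 = 1/4
(1 + beta^2) = 5/4
Numerator = (1+beta^2)*P*R = 5/252
Denominator = beta^2*P + R = 1/36 + 1/7 = 43/252
F_beta = 5/43

5/43


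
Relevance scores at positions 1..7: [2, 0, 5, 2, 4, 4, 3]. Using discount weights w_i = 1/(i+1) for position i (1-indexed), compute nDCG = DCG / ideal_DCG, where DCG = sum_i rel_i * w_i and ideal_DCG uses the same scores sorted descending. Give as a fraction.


Position discount weights w_i = 1/(i+1) for i=1..7:
Weights = [1/2, 1/3, 1/4, 1/5, 1/6, 1/7, 1/8]
Actual relevance: [2, 0, 5, 2, 4, 4, 3]
DCG = 2/2 + 0/3 + 5/4 + 2/5 + 4/6 + 4/7 + 3/8 = 3581/840
Ideal relevance (sorted desc): [5, 4, 4, 3, 2, 2, 0]
Ideal DCG = 5/2 + 4/3 + 4/4 + 3/5 + 2/6 + 2/7 + 0/8 = 1271/210
nDCG = DCG / ideal_DCG = 3581/840 / 1271/210 = 3581/5084

3581/5084


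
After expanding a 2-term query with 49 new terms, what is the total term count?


Original terms: 2
Expansion terms: 49
Total = 2 + 49 = 51

51


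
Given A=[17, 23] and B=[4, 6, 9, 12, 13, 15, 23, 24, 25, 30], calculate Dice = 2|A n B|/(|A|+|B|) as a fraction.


A intersect B = [23]
|A intersect B| = 1
|A| = 2, |B| = 10
Dice = 2*1 / (2+10)
= 2 / 12 = 1/6

1/6


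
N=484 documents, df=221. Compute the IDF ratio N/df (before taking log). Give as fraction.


IDF ratio = N / df
= 484 / 221
= 484/221

484/221


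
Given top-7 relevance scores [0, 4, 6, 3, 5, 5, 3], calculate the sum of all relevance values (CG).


Cumulative Gain = sum of relevance scores
Position 1: rel=0, running sum=0
Position 2: rel=4, running sum=4
Position 3: rel=6, running sum=10
Position 4: rel=3, running sum=13
Position 5: rel=5, running sum=18
Position 6: rel=5, running sum=23
Position 7: rel=3, running sum=26
CG = 26

26


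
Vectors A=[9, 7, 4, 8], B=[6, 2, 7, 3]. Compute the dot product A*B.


Dot product = sum of element-wise products
A[0]*B[0] = 9*6 = 54
A[1]*B[1] = 7*2 = 14
A[2]*B[2] = 4*7 = 28
A[3]*B[3] = 8*3 = 24
Sum = 54 + 14 + 28 + 24 = 120

120


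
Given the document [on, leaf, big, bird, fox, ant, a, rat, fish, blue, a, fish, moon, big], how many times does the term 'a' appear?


Document has 14 words
Scanning for 'a':
Found at positions: [6, 10]
Count = 2

2


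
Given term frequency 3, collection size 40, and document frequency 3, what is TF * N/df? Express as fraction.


TF * (N/df)
= 3 * (40/3)
= 3 * 40/3
= 40

40


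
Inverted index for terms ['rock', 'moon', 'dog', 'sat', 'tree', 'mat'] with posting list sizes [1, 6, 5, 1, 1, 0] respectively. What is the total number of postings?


Summing posting list sizes:
'rock': 1 postings
'moon': 6 postings
'dog': 5 postings
'sat': 1 postings
'tree': 1 postings
'mat': 0 postings
Total = 1 + 6 + 5 + 1 + 1 + 0 = 14

14


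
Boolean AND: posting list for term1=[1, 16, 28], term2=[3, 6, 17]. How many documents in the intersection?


Boolean AND: find intersection of posting lists
term1 docs: [1, 16, 28]
term2 docs: [3, 6, 17]
Intersection: []
|intersection| = 0

0


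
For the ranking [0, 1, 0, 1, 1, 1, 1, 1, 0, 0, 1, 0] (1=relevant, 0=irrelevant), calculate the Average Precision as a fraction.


Computing P@k for each relevant position:
Position 1: not relevant
Position 2: relevant, P@2 = 1/2 = 1/2
Position 3: not relevant
Position 4: relevant, P@4 = 2/4 = 1/2
Position 5: relevant, P@5 = 3/5 = 3/5
Position 6: relevant, P@6 = 4/6 = 2/3
Position 7: relevant, P@7 = 5/7 = 5/7
Position 8: relevant, P@8 = 6/8 = 3/4
Position 9: not relevant
Position 10: not relevant
Position 11: relevant, P@11 = 7/11 = 7/11
Position 12: not relevant
Sum of P@k = 1/2 + 1/2 + 3/5 + 2/3 + 5/7 + 3/4 + 7/11 = 20177/4620
AP = 20177/4620 / 7 = 20177/32340

20177/32340


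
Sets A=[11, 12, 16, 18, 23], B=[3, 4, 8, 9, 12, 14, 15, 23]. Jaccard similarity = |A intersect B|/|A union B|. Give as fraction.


A intersect B = [12, 23]
|A intersect B| = 2
A union B = [3, 4, 8, 9, 11, 12, 14, 15, 16, 18, 23]
|A union B| = 11
Jaccard = 2/11 = 2/11

2/11


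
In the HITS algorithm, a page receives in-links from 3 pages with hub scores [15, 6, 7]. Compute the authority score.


Authority = sum of hub scores of in-linkers
In-link 1: hub score = 15
In-link 2: hub score = 6
In-link 3: hub score = 7
Authority = 15 + 6 + 7 = 28

28


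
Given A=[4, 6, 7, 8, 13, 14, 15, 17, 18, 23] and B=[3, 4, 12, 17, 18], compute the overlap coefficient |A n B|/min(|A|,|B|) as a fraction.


A intersect B = [4, 17, 18]
|A intersect B| = 3
min(|A|, |B|) = min(10, 5) = 5
Overlap = 3 / 5 = 3/5

3/5


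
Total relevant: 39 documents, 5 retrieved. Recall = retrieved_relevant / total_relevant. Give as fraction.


Recall = retrieved_relevant / total_relevant
= 5 / 39
= 5 / (5 + 34)
= 5/39

5/39


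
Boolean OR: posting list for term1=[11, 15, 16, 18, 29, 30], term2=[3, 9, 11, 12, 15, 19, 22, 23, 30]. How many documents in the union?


Boolean OR: find union of posting lists
term1 docs: [11, 15, 16, 18, 29, 30]
term2 docs: [3, 9, 11, 12, 15, 19, 22, 23, 30]
Union: [3, 9, 11, 12, 15, 16, 18, 19, 22, 23, 29, 30]
|union| = 12

12


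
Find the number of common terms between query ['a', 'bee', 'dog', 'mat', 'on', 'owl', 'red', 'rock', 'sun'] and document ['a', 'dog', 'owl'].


Query terms: ['a', 'bee', 'dog', 'mat', 'on', 'owl', 'red', 'rock', 'sun']
Document terms: ['a', 'dog', 'owl']
Common terms: ['a', 'dog', 'owl']
Overlap count = 3

3


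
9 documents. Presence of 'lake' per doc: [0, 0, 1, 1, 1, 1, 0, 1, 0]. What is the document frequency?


Checking each document for 'lake':
Doc 1: absent
Doc 2: absent
Doc 3: present
Doc 4: present
Doc 5: present
Doc 6: present
Doc 7: absent
Doc 8: present
Doc 9: absent
df = sum of presences = 0 + 0 + 1 + 1 + 1 + 1 + 0 + 1 + 0 = 5

5


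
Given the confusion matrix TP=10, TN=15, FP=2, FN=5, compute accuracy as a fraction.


Accuracy = (TP + TN) / (TP + TN + FP + FN)
TP + TN = 10 + 15 = 25
Total = 10 + 15 + 2 + 5 = 32
Accuracy = 25 / 32 = 25/32

25/32


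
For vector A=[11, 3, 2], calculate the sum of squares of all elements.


|A|^2 = sum of squared components
A[0]^2 = 11^2 = 121
A[1]^2 = 3^2 = 9
A[2]^2 = 2^2 = 4
Sum = 121 + 9 + 4 = 134

134


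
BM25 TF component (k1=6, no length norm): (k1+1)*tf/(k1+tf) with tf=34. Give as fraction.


BM25 TF component = (k1+1)*tf / (k1+tf)
k1 = 6, tf = 34
Numerator = (6+1)*34 = 238
Denominator = 6 + 34 = 40
= 238/40 = 119/20

119/20


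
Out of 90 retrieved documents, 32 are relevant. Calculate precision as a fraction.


Precision = relevant_retrieved / total_retrieved
= 32 / 90
= 32 / (32 + 58)
= 16/45

16/45


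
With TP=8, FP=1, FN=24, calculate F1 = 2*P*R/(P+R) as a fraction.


F1 = 2 * P * R / (P + R)
P = TP/(TP+FP) = 8/9 = 8/9
R = TP/(TP+FN) = 8/32 = 1/4
2 * P * R = 2 * 8/9 * 1/4 = 4/9
P + R = 8/9 + 1/4 = 41/36
F1 = 4/9 / 41/36 = 16/41

16/41


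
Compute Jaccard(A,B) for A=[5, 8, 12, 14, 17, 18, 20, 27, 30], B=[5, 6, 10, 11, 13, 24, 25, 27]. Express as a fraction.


A intersect B = [5, 27]
|A intersect B| = 2
A union B = [5, 6, 8, 10, 11, 12, 13, 14, 17, 18, 20, 24, 25, 27, 30]
|A union B| = 15
Jaccard = 2/15 = 2/15

2/15


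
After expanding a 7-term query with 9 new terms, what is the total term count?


Original terms: 7
Expansion terms: 9
Total = 7 + 9 = 16

16


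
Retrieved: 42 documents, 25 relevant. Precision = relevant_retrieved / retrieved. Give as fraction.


Precision = relevant_retrieved / total_retrieved
= 25 / 42
= 25 / (25 + 17)
= 25/42

25/42


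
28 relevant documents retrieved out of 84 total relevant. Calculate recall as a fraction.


Recall = retrieved_relevant / total_relevant
= 28 / 84
= 28 / (28 + 56)
= 1/3

1/3


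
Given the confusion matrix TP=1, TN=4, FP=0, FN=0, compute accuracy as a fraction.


Accuracy = (TP + TN) / (TP + TN + FP + FN)
TP + TN = 1 + 4 = 5
Total = 1 + 4 + 0 + 0 = 5
Accuracy = 5 / 5 = 1

1


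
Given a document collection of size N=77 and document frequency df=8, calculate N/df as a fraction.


IDF ratio = N / df
= 77 / 8
= 77/8

77/8


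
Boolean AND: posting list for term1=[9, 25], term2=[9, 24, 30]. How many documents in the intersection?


Boolean AND: find intersection of posting lists
term1 docs: [9, 25]
term2 docs: [9, 24, 30]
Intersection: [9]
|intersection| = 1

1


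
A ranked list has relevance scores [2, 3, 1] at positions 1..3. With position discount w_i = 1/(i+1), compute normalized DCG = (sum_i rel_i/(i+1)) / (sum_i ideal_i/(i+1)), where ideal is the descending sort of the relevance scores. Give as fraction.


Position discount weights w_i = 1/(i+1) for i=1..3:
Weights = [1/2, 1/3, 1/4]
Actual relevance: [2, 3, 1]
DCG = 2/2 + 3/3 + 1/4 = 9/4
Ideal relevance (sorted desc): [3, 2, 1]
Ideal DCG = 3/2 + 2/3 + 1/4 = 29/12
nDCG = DCG / ideal_DCG = 9/4 / 29/12 = 27/29

27/29


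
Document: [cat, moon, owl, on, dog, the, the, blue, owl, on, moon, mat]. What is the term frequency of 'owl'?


Document has 12 words
Scanning for 'owl':
Found at positions: [2, 8]
Count = 2

2


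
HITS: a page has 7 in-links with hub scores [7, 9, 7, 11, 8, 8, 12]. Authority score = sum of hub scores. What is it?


Authority = sum of hub scores of in-linkers
In-link 1: hub score = 7
In-link 2: hub score = 9
In-link 3: hub score = 7
In-link 4: hub score = 11
In-link 5: hub score = 8
In-link 6: hub score = 8
In-link 7: hub score = 12
Authority = 7 + 9 + 7 + 11 + 8 + 8 + 12 = 62

62


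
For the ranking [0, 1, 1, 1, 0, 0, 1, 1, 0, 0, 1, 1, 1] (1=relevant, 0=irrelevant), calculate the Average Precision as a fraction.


Computing P@k for each relevant position:
Position 1: not relevant
Position 2: relevant, P@2 = 1/2 = 1/2
Position 3: relevant, P@3 = 2/3 = 2/3
Position 4: relevant, P@4 = 3/4 = 3/4
Position 5: not relevant
Position 6: not relevant
Position 7: relevant, P@7 = 4/7 = 4/7
Position 8: relevant, P@8 = 5/8 = 5/8
Position 9: not relevant
Position 10: not relevant
Position 11: relevant, P@11 = 6/11 = 6/11
Position 12: relevant, P@12 = 7/12 = 7/12
Position 13: relevant, P@13 = 8/13 = 8/13
Sum of P@k = 1/2 + 2/3 + 3/4 + 4/7 + 5/8 + 6/11 + 7/12 + 8/13 = 38897/8008
AP = 38897/8008 / 8 = 38897/64064

38897/64064


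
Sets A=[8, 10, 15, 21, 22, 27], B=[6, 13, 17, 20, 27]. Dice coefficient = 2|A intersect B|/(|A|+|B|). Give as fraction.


A intersect B = [27]
|A intersect B| = 1
|A| = 6, |B| = 5
Dice = 2*1 / (6+5)
= 2 / 11 = 2/11

2/11


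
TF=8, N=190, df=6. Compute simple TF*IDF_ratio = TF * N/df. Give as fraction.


TF * (N/df)
= 8 * (190/6)
= 8 * 95/3
= 760/3

760/3


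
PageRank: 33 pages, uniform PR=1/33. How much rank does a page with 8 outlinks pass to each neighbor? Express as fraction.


Initial PR = 1/33 = 1/33
Outlinks = 8
Contribution per link = PR / outlinks
= 1/33 / 8
= 1/264

1/264


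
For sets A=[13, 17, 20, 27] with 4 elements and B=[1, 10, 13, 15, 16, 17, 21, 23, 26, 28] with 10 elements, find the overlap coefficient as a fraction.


A intersect B = [13, 17]
|A intersect B| = 2
min(|A|, |B|) = min(4, 10) = 4
Overlap = 2 / 4 = 1/2

1/2


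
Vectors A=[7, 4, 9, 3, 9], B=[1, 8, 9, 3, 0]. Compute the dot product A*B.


Dot product = sum of element-wise products
A[0]*B[0] = 7*1 = 7
A[1]*B[1] = 4*8 = 32
A[2]*B[2] = 9*9 = 81
A[3]*B[3] = 3*3 = 9
A[4]*B[4] = 9*0 = 0
Sum = 7 + 32 + 81 + 9 + 0 = 129

129


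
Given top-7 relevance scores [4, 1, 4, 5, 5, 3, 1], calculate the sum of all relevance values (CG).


Cumulative Gain = sum of relevance scores
Position 1: rel=4, running sum=4
Position 2: rel=1, running sum=5
Position 3: rel=4, running sum=9
Position 4: rel=5, running sum=14
Position 5: rel=5, running sum=19
Position 6: rel=3, running sum=22
Position 7: rel=1, running sum=23
CG = 23

23


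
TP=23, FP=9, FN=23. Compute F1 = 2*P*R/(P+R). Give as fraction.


F1 = 2 * P * R / (P + R)
P = TP/(TP+FP) = 23/32 = 23/32
R = TP/(TP+FN) = 23/46 = 1/2
2 * P * R = 2 * 23/32 * 1/2 = 23/32
P + R = 23/32 + 1/2 = 39/32
F1 = 23/32 / 39/32 = 23/39

23/39


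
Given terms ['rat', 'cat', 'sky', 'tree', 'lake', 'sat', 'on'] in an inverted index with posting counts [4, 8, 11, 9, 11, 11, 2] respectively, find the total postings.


Summing posting list sizes:
'rat': 4 postings
'cat': 8 postings
'sky': 11 postings
'tree': 9 postings
'lake': 11 postings
'sat': 11 postings
'on': 2 postings
Total = 4 + 8 + 11 + 9 + 11 + 11 + 2 = 56

56


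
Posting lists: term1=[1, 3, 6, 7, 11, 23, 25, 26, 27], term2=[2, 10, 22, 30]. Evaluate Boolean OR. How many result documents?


Boolean OR: find union of posting lists
term1 docs: [1, 3, 6, 7, 11, 23, 25, 26, 27]
term2 docs: [2, 10, 22, 30]
Union: [1, 2, 3, 6, 7, 10, 11, 22, 23, 25, 26, 27, 30]
|union| = 13

13


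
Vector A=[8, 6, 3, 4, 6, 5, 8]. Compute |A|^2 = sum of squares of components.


|A|^2 = sum of squared components
A[0]^2 = 8^2 = 64
A[1]^2 = 6^2 = 36
A[2]^2 = 3^2 = 9
A[3]^2 = 4^2 = 16
A[4]^2 = 6^2 = 36
A[5]^2 = 5^2 = 25
A[6]^2 = 8^2 = 64
Sum = 64 + 36 + 9 + 16 + 36 + 25 + 64 = 250

250


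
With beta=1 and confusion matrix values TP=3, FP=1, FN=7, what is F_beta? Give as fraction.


P = TP/(TP+FP) = 3/4 = 3/4
R = TP/(TP+FN) = 3/10 = 3/10
beta^2 = 1^2 = 1
(1 + beta^2) = 2
Numerator = (1+beta^2)*P*R = 9/20
Denominator = beta^2*P + R = 3/4 + 3/10 = 21/20
F_beta = 3/7

3/7


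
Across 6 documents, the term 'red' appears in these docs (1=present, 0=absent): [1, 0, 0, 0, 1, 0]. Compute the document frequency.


Checking each document for 'red':
Doc 1: present
Doc 2: absent
Doc 3: absent
Doc 4: absent
Doc 5: present
Doc 6: absent
df = sum of presences = 1 + 0 + 0 + 0 + 1 + 0 = 2

2


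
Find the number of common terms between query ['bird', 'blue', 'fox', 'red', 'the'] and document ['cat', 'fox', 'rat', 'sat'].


Query terms: ['bird', 'blue', 'fox', 'red', 'the']
Document terms: ['cat', 'fox', 'rat', 'sat']
Common terms: ['fox']
Overlap count = 1

1


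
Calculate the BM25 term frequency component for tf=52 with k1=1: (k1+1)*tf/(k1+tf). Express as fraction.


BM25 TF component = (k1+1)*tf / (k1+tf)
k1 = 1, tf = 52
Numerator = (1+1)*52 = 104
Denominator = 1 + 52 = 53
= 104/53 = 104/53

104/53


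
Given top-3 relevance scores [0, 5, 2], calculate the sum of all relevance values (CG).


Cumulative Gain = sum of relevance scores
Position 1: rel=0, running sum=0
Position 2: rel=5, running sum=5
Position 3: rel=2, running sum=7
CG = 7

7


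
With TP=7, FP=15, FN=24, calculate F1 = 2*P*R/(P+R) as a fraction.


F1 = 2 * P * R / (P + R)
P = TP/(TP+FP) = 7/22 = 7/22
R = TP/(TP+FN) = 7/31 = 7/31
2 * P * R = 2 * 7/22 * 7/31 = 49/341
P + R = 7/22 + 7/31 = 371/682
F1 = 49/341 / 371/682 = 14/53

14/53


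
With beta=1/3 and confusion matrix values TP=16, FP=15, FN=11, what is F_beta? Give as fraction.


P = TP/(TP+FP) = 16/31 = 16/31
R = TP/(TP+FN) = 16/27 = 16/27
beta^2 = 1/3^2 = 1/9
(1 + beta^2) = 10/9
Numerator = (1+beta^2)*P*R = 2560/7533
Denominator = beta^2*P + R = 16/279 + 16/27 = 544/837
F_beta = 80/153

80/153


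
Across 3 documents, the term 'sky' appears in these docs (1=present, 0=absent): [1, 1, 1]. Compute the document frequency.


Checking each document for 'sky':
Doc 1: present
Doc 2: present
Doc 3: present
df = sum of presences = 1 + 1 + 1 = 3

3


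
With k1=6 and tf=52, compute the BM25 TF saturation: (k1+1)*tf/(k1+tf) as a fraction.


BM25 TF component = (k1+1)*tf / (k1+tf)
k1 = 6, tf = 52
Numerator = (6+1)*52 = 364
Denominator = 6 + 52 = 58
= 364/58 = 182/29

182/29


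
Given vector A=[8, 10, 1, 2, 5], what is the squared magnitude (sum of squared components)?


|A|^2 = sum of squared components
A[0]^2 = 8^2 = 64
A[1]^2 = 10^2 = 100
A[2]^2 = 1^2 = 1
A[3]^2 = 2^2 = 4
A[4]^2 = 5^2 = 25
Sum = 64 + 100 + 1 + 4 + 25 = 194

194


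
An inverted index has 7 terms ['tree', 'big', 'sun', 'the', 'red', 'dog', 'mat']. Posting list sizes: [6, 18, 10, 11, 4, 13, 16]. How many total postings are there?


Summing posting list sizes:
'tree': 6 postings
'big': 18 postings
'sun': 10 postings
'the': 11 postings
'red': 4 postings
'dog': 13 postings
'mat': 16 postings
Total = 6 + 18 + 10 + 11 + 4 + 13 + 16 = 78

78


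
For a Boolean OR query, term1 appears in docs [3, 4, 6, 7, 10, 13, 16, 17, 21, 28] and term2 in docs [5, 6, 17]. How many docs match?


Boolean OR: find union of posting lists
term1 docs: [3, 4, 6, 7, 10, 13, 16, 17, 21, 28]
term2 docs: [5, 6, 17]
Union: [3, 4, 5, 6, 7, 10, 13, 16, 17, 21, 28]
|union| = 11

11


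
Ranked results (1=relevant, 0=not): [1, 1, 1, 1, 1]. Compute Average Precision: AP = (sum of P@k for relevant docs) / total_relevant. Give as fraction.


Computing P@k for each relevant position:
Position 1: relevant, P@1 = 1/1 = 1
Position 2: relevant, P@2 = 2/2 = 1
Position 3: relevant, P@3 = 3/3 = 1
Position 4: relevant, P@4 = 4/4 = 1
Position 5: relevant, P@5 = 5/5 = 1
Sum of P@k = 1 + 1 + 1 + 1 + 1 = 5
AP = 5 / 5 = 1

1


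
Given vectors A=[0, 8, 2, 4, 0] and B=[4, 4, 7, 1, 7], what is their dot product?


Dot product = sum of element-wise products
A[0]*B[0] = 0*4 = 0
A[1]*B[1] = 8*4 = 32
A[2]*B[2] = 2*7 = 14
A[3]*B[3] = 4*1 = 4
A[4]*B[4] = 0*7 = 0
Sum = 0 + 32 + 14 + 4 + 0 = 50

50


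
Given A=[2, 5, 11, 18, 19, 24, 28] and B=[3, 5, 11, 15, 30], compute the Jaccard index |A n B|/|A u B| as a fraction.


A intersect B = [5, 11]
|A intersect B| = 2
A union B = [2, 3, 5, 11, 15, 18, 19, 24, 28, 30]
|A union B| = 10
Jaccard = 2/10 = 1/5

1/5


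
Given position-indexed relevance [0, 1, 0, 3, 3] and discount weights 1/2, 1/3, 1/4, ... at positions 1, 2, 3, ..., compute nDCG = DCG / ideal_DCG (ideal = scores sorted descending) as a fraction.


Position discount weights w_i = 1/(i+1) for i=1..5:
Weights = [1/2, 1/3, 1/4, 1/5, 1/6]
Actual relevance: [0, 1, 0, 3, 3]
DCG = 0/2 + 1/3 + 0/4 + 3/5 + 3/6 = 43/30
Ideal relevance (sorted desc): [3, 3, 1, 0, 0]
Ideal DCG = 3/2 + 3/3 + 1/4 + 0/5 + 0/6 = 11/4
nDCG = DCG / ideal_DCG = 43/30 / 11/4 = 86/165

86/165


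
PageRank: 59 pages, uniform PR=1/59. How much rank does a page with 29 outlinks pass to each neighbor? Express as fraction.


Initial PR = 1/59 = 1/59
Outlinks = 29
Contribution per link = PR / outlinks
= 1/59 / 29
= 1/1711

1/1711


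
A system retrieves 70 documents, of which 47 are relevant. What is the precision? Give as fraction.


Precision = relevant_retrieved / total_retrieved
= 47 / 70
= 47 / (47 + 23)
= 47/70

47/70


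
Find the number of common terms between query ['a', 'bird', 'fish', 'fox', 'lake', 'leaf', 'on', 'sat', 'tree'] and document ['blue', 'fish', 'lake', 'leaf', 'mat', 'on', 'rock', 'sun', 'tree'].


Query terms: ['a', 'bird', 'fish', 'fox', 'lake', 'leaf', 'on', 'sat', 'tree']
Document terms: ['blue', 'fish', 'lake', 'leaf', 'mat', 'on', 'rock', 'sun', 'tree']
Common terms: ['fish', 'lake', 'leaf', 'on', 'tree']
Overlap count = 5

5


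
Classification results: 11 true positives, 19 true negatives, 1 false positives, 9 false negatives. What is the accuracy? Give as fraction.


Accuracy = (TP + TN) / (TP + TN + FP + FN)
TP + TN = 11 + 19 = 30
Total = 11 + 19 + 1 + 9 = 40
Accuracy = 30 / 40 = 3/4

3/4


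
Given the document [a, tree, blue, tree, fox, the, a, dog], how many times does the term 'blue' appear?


Document has 8 words
Scanning for 'blue':
Found at positions: [2]
Count = 1

1


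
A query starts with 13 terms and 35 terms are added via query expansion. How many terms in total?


Original terms: 13
Expansion terms: 35
Total = 13 + 35 = 48

48


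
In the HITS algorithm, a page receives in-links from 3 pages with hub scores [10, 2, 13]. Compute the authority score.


Authority = sum of hub scores of in-linkers
In-link 1: hub score = 10
In-link 2: hub score = 2
In-link 3: hub score = 13
Authority = 10 + 2 + 13 = 25

25


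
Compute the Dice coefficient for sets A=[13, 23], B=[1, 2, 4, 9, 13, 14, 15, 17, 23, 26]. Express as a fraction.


A intersect B = [13, 23]
|A intersect B| = 2
|A| = 2, |B| = 10
Dice = 2*2 / (2+10)
= 4 / 12 = 1/3

1/3


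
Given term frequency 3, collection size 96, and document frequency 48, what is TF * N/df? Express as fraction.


TF * (N/df)
= 3 * (96/48)
= 3 * 2
= 6

6


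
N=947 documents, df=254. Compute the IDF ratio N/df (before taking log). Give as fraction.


IDF ratio = N / df
= 947 / 254
= 947/254

947/254


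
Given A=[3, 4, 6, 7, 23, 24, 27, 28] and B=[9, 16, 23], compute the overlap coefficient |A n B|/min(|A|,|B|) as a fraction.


A intersect B = [23]
|A intersect B| = 1
min(|A|, |B|) = min(8, 3) = 3
Overlap = 1 / 3 = 1/3

1/3


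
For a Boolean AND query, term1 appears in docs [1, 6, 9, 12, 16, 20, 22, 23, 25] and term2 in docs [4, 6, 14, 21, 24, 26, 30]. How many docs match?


Boolean AND: find intersection of posting lists
term1 docs: [1, 6, 9, 12, 16, 20, 22, 23, 25]
term2 docs: [4, 6, 14, 21, 24, 26, 30]
Intersection: [6]
|intersection| = 1

1


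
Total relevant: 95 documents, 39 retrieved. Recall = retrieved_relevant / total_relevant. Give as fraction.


Recall = retrieved_relevant / total_relevant
= 39 / 95
= 39 / (39 + 56)
= 39/95

39/95


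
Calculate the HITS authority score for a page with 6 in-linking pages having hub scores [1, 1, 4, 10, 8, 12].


Authority = sum of hub scores of in-linkers
In-link 1: hub score = 1
In-link 2: hub score = 1
In-link 3: hub score = 4
In-link 4: hub score = 10
In-link 5: hub score = 8
In-link 6: hub score = 12
Authority = 1 + 1 + 4 + 10 + 8 + 12 = 36

36


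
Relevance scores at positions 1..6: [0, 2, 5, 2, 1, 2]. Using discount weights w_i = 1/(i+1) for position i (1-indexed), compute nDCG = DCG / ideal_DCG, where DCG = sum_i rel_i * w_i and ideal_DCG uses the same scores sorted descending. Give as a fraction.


Position discount weights w_i = 1/(i+1) for i=1..6:
Weights = [1/2, 1/3, 1/4, 1/5, 1/6, 1/7]
Actual relevance: [0, 2, 5, 2, 1, 2]
DCG = 0/2 + 2/3 + 5/4 + 2/5 + 1/6 + 2/7 = 1163/420
Ideal relevance (sorted desc): [5, 2, 2, 2, 1, 0]
Ideal DCG = 5/2 + 2/3 + 2/4 + 2/5 + 1/6 + 0/7 = 127/30
nDCG = DCG / ideal_DCG = 1163/420 / 127/30 = 1163/1778

1163/1778


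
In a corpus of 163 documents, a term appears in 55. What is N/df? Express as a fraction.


IDF ratio = N / df
= 163 / 55
= 163/55

163/55


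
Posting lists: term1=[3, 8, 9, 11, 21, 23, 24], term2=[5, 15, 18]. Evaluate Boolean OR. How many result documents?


Boolean OR: find union of posting lists
term1 docs: [3, 8, 9, 11, 21, 23, 24]
term2 docs: [5, 15, 18]
Union: [3, 5, 8, 9, 11, 15, 18, 21, 23, 24]
|union| = 10

10


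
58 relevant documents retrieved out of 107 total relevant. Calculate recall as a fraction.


Recall = retrieved_relevant / total_relevant
= 58 / 107
= 58 / (58 + 49)
= 58/107

58/107


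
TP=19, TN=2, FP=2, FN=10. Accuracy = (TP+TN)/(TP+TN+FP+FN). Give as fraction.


Accuracy = (TP + TN) / (TP + TN + FP + FN)
TP + TN = 19 + 2 = 21
Total = 19 + 2 + 2 + 10 = 33
Accuracy = 21 / 33 = 7/11

7/11


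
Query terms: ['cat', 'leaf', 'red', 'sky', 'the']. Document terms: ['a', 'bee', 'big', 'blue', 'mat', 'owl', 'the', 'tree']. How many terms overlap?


Query terms: ['cat', 'leaf', 'red', 'sky', 'the']
Document terms: ['a', 'bee', 'big', 'blue', 'mat', 'owl', 'the', 'tree']
Common terms: ['the']
Overlap count = 1

1


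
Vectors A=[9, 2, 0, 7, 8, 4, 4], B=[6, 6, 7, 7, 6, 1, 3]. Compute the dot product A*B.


Dot product = sum of element-wise products
A[0]*B[0] = 9*6 = 54
A[1]*B[1] = 2*6 = 12
A[2]*B[2] = 0*7 = 0
A[3]*B[3] = 7*7 = 49
A[4]*B[4] = 8*6 = 48
A[5]*B[5] = 4*1 = 4
A[6]*B[6] = 4*3 = 12
Sum = 54 + 12 + 0 + 49 + 48 + 4 + 12 = 179

179


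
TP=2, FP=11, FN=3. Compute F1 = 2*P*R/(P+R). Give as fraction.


F1 = 2 * P * R / (P + R)
P = TP/(TP+FP) = 2/13 = 2/13
R = TP/(TP+FN) = 2/5 = 2/5
2 * P * R = 2 * 2/13 * 2/5 = 8/65
P + R = 2/13 + 2/5 = 36/65
F1 = 8/65 / 36/65 = 2/9

2/9


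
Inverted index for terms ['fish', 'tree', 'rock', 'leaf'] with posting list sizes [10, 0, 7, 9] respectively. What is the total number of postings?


Summing posting list sizes:
'fish': 10 postings
'tree': 0 postings
'rock': 7 postings
'leaf': 9 postings
Total = 10 + 0 + 7 + 9 = 26

26


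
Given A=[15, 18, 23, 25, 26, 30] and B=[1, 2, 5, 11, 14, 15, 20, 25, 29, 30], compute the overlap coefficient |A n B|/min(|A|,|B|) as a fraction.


A intersect B = [15, 25, 30]
|A intersect B| = 3
min(|A|, |B|) = min(6, 10) = 6
Overlap = 3 / 6 = 1/2

1/2


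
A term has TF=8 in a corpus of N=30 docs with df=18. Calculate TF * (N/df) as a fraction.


TF * (N/df)
= 8 * (30/18)
= 8 * 5/3
= 40/3

40/3


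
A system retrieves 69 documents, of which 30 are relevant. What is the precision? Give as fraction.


Precision = relevant_retrieved / total_retrieved
= 30 / 69
= 30 / (30 + 39)
= 10/23

10/23


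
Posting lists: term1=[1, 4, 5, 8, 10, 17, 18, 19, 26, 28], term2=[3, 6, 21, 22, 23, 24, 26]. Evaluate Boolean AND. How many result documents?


Boolean AND: find intersection of posting lists
term1 docs: [1, 4, 5, 8, 10, 17, 18, 19, 26, 28]
term2 docs: [3, 6, 21, 22, 23, 24, 26]
Intersection: [26]
|intersection| = 1

1


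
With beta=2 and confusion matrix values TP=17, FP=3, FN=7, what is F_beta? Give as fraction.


P = TP/(TP+FP) = 17/20 = 17/20
R = TP/(TP+FN) = 17/24 = 17/24
beta^2 = 2^2 = 4
(1 + beta^2) = 5
Numerator = (1+beta^2)*P*R = 289/96
Denominator = beta^2*P + R = 17/5 + 17/24 = 493/120
F_beta = 85/116

85/116


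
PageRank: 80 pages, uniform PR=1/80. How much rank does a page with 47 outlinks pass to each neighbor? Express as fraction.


Initial PR = 1/80 = 1/80
Outlinks = 47
Contribution per link = PR / outlinks
= 1/80 / 47
= 1/3760

1/3760


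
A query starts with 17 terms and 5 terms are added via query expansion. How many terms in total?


Original terms: 17
Expansion terms: 5
Total = 17 + 5 = 22

22


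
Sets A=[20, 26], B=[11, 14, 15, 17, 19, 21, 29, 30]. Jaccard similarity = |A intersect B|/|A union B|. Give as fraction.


A intersect B = []
|A intersect B| = 0
A union B = [11, 14, 15, 17, 19, 20, 21, 26, 29, 30]
|A union B| = 10
Jaccard = 0/10 = 0

0


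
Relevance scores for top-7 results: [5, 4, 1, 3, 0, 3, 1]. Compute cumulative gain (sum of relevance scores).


Cumulative Gain = sum of relevance scores
Position 1: rel=5, running sum=5
Position 2: rel=4, running sum=9
Position 3: rel=1, running sum=10
Position 4: rel=3, running sum=13
Position 5: rel=0, running sum=13
Position 6: rel=3, running sum=16
Position 7: rel=1, running sum=17
CG = 17

17


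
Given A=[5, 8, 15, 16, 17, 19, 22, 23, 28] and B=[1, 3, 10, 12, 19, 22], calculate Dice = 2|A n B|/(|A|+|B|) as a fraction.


A intersect B = [19, 22]
|A intersect B| = 2
|A| = 9, |B| = 6
Dice = 2*2 / (9+6)
= 4 / 15 = 4/15

4/15


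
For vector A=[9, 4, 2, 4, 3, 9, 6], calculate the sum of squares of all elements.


|A|^2 = sum of squared components
A[0]^2 = 9^2 = 81
A[1]^2 = 4^2 = 16
A[2]^2 = 2^2 = 4
A[3]^2 = 4^2 = 16
A[4]^2 = 3^2 = 9
A[5]^2 = 9^2 = 81
A[6]^2 = 6^2 = 36
Sum = 81 + 16 + 4 + 16 + 9 + 81 + 36 = 243

243


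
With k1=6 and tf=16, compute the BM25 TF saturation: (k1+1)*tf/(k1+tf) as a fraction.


BM25 TF component = (k1+1)*tf / (k1+tf)
k1 = 6, tf = 16
Numerator = (6+1)*16 = 112
Denominator = 6 + 16 = 22
= 112/22 = 56/11

56/11


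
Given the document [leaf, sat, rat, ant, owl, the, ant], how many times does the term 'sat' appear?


Document has 7 words
Scanning for 'sat':
Found at positions: [1]
Count = 1

1


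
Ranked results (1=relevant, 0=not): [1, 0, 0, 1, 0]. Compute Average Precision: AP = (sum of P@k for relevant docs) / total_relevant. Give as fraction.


Computing P@k for each relevant position:
Position 1: relevant, P@1 = 1/1 = 1
Position 2: not relevant
Position 3: not relevant
Position 4: relevant, P@4 = 2/4 = 1/2
Position 5: not relevant
Sum of P@k = 1 + 1/2 = 3/2
AP = 3/2 / 2 = 3/4

3/4


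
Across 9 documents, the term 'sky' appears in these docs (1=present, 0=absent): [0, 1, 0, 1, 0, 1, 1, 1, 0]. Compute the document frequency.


Checking each document for 'sky':
Doc 1: absent
Doc 2: present
Doc 3: absent
Doc 4: present
Doc 5: absent
Doc 6: present
Doc 7: present
Doc 8: present
Doc 9: absent
df = sum of presences = 0 + 1 + 0 + 1 + 0 + 1 + 1 + 1 + 0 = 5

5


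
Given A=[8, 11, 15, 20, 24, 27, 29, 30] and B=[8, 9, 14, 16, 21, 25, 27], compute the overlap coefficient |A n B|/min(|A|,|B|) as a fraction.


A intersect B = [8, 27]
|A intersect B| = 2
min(|A|, |B|) = min(8, 7) = 7
Overlap = 2 / 7 = 2/7

2/7


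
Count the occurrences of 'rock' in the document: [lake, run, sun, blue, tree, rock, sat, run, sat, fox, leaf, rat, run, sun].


Document has 14 words
Scanning for 'rock':
Found at positions: [5]
Count = 1

1


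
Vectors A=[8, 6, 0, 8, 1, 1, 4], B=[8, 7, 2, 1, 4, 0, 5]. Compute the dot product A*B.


Dot product = sum of element-wise products
A[0]*B[0] = 8*8 = 64
A[1]*B[1] = 6*7 = 42
A[2]*B[2] = 0*2 = 0
A[3]*B[3] = 8*1 = 8
A[4]*B[4] = 1*4 = 4
A[5]*B[5] = 1*0 = 0
A[6]*B[6] = 4*5 = 20
Sum = 64 + 42 + 0 + 8 + 4 + 0 + 20 = 138

138


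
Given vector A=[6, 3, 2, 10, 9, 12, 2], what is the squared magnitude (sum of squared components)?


|A|^2 = sum of squared components
A[0]^2 = 6^2 = 36
A[1]^2 = 3^2 = 9
A[2]^2 = 2^2 = 4
A[3]^2 = 10^2 = 100
A[4]^2 = 9^2 = 81
A[5]^2 = 12^2 = 144
A[6]^2 = 2^2 = 4
Sum = 36 + 9 + 4 + 100 + 81 + 144 + 4 = 378

378


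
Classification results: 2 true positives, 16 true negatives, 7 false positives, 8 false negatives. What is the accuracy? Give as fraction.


Accuracy = (TP + TN) / (TP + TN + FP + FN)
TP + TN = 2 + 16 = 18
Total = 2 + 16 + 7 + 8 = 33
Accuracy = 18 / 33 = 6/11

6/11


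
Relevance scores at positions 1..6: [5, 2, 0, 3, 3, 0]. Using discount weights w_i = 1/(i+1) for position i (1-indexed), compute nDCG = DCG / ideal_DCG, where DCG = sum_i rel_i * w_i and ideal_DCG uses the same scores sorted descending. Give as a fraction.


Position discount weights w_i = 1/(i+1) for i=1..6:
Weights = [1/2, 1/3, 1/4, 1/5, 1/6, 1/7]
Actual relevance: [5, 2, 0, 3, 3, 0]
DCG = 5/2 + 2/3 + 0/4 + 3/5 + 3/6 + 0/7 = 64/15
Ideal relevance (sorted desc): [5, 3, 3, 2, 0, 0]
Ideal DCG = 5/2 + 3/3 + 3/4 + 2/5 + 0/6 + 0/7 = 93/20
nDCG = DCG / ideal_DCG = 64/15 / 93/20 = 256/279

256/279


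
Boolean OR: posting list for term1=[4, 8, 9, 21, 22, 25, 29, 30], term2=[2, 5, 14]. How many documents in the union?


Boolean OR: find union of posting lists
term1 docs: [4, 8, 9, 21, 22, 25, 29, 30]
term2 docs: [2, 5, 14]
Union: [2, 4, 5, 8, 9, 14, 21, 22, 25, 29, 30]
|union| = 11

11


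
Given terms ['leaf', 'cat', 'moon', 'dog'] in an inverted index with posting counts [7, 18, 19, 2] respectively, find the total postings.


Summing posting list sizes:
'leaf': 7 postings
'cat': 18 postings
'moon': 19 postings
'dog': 2 postings
Total = 7 + 18 + 19 + 2 = 46

46


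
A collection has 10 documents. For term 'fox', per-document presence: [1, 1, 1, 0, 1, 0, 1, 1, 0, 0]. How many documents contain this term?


Checking each document for 'fox':
Doc 1: present
Doc 2: present
Doc 3: present
Doc 4: absent
Doc 5: present
Doc 6: absent
Doc 7: present
Doc 8: present
Doc 9: absent
Doc 10: absent
df = sum of presences = 1 + 1 + 1 + 0 + 1 + 0 + 1 + 1 + 0 + 0 = 6

6


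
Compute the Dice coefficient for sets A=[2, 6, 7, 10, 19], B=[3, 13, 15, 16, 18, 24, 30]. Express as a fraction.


A intersect B = []
|A intersect B| = 0
|A| = 5, |B| = 7
Dice = 2*0 / (5+7)
= 0 / 12 = 0

0


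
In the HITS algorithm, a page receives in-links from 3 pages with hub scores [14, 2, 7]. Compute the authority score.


Authority = sum of hub scores of in-linkers
In-link 1: hub score = 14
In-link 2: hub score = 2
In-link 3: hub score = 7
Authority = 14 + 2 + 7 = 23

23


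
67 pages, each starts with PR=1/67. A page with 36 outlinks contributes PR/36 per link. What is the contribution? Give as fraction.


Initial PR = 1/67 = 1/67
Outlinks = 36
Contribution per link = PR / outlinks
= 1/67 / 36
= 1/2412

1/2412


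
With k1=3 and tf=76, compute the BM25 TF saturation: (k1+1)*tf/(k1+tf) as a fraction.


BM25 TF component = (k1+1)*tf / (k1+tf)
k1 = 3, tf = 76
Numerator = (3+1)*76 = 304
Denominator = 3 + 76 = 79
= 304/79 = 304/79

304/79


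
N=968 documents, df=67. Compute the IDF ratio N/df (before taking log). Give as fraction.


IDF ratio = N / df
= 968 / 67
= 968/67

968/67


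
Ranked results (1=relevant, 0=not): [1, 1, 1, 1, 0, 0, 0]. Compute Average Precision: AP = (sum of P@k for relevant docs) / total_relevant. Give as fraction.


Computing P@k for each relevant position:
Position 1: relevant, P@1 = 1/1 = 1
Position 2: relevant, P@2 = 2/2 = 1
Position 3: relevant, P@3 = 3/3 = 1
Position 4: relevant, P@4 = 4/4 = 1
Position 5: not relevant
Position 6: not relevant
Position 7: not relevant
Sum of P@k = 1 + 1 + 1 + 1 = 4
AP = 4 / 4 = 1

1


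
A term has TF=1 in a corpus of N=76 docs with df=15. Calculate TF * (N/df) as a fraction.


TF * (N/df)
= 1 * (76/15)
= 1 * 76/15
= 76/15

76/15


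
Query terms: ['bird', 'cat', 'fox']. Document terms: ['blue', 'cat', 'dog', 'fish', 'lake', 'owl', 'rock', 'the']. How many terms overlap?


Query terms: ['bird', 'cat', 'fox']
Document terms: ['blue', 'cat', 'dog', 'fish', 'lake', 'owl', 'rock', 'the']
Common terms: ['cat']
Overlap count = 1

1


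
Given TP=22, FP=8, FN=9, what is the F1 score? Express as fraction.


F1 = 2 * P * R / (P + R)
P = TP/(TP+FP) = 22/30 = 11/15
R = TP/(TP+FN) = 22/31 = 22/31
2 * P * R = 2 * 11/15 * 22/31 = 484/465
P + R = 11/15 + 22/31 = 671/465
F1 = 484/465 / 671/465 = 44/61

44/61


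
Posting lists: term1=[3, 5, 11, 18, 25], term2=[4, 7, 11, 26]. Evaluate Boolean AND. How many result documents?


Boolean AND: find intersection of posting lists
term1 docs: [3, 5, 11, 18, 25]
term2 docs: [4, 7, 11, 26]
Intersection: [11]
|intersection| = 1

1


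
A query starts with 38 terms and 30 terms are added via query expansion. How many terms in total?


Original terms: 38
Expansion terms: 30
Total = 38 + 30 = 68

68


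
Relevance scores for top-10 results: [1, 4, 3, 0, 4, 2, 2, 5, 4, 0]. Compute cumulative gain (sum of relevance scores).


Cumulative Gain = sum of relevance scores
Position 1: rel=1, running sum=1
Position 2: rel=4, running sum=5
Position 3: rel=3, running sum=8
Position 4: rel=0, running sum=8
Position 5: rel=4, running sum=12
Position 6: rel=2, running sum=14
Position 7: rel=2, running sum=16
Position 8: rel=5, running sum=21
Position 9: rel=4, running sum=25
Position 10: rel=0, running sum=25
CG = 25

25


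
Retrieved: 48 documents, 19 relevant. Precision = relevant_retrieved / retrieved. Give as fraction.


Precision = relevant_retrieved / total_retrieved
= 19 / 48
= 19 / (19 + 29)
= 19/48

19/48


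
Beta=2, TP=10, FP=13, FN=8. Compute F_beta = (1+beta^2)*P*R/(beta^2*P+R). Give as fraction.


P = TP/(TP+FP) = 10/23 = 10/23
R = TP/(TP+FN) = 10/18 = 5/9
beta^2 = 2^2 = 4
(1 + beta^2) = 5
Numerator = (1+beta^2)*P*R = 250/207
Denominator = beta^2*P + R = 40/23 + 5/9 = 475/207
F_beta = 10/19

10/19


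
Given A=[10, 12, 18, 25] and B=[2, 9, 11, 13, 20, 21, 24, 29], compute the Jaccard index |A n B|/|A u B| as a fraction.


A intersect B = []
|A intersect B| = 0
A union B = [2, 9, 10, 11, 12, 13, 18, 20, 21, 24, 25, 29]
|A union B| = 12
Jaccard = 0/12 = 0

0


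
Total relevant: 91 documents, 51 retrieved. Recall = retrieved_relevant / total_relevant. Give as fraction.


Recall = retrieved_relevant / total_relevant
= 51 / 91
= 51 / (51 + 40)
= 51/91

51/91


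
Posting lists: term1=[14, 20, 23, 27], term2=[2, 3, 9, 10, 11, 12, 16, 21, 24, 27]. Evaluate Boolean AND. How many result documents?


Boolean AND: find intersection of posting lists
term1 docs: [14, 20, 23, 27]
term2 docs: [2, 3, 9, 10, 11, 12, 16, 21, 24, 27]
Intersection: [27]
|intersection| = 1

1


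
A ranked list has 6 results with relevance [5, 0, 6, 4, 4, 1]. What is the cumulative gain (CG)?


Cumulative Gain = sum of relevance scores
Position 1: rel=5, running sum=5
Position 2: rel=0, running sum=5
Position 3: rel=6, running sum=11
Position 4: rel=4, running sum=15
Position 5: rel=4, running sum=19
Position 6: rel=1, running sum=20
CG = 20

20


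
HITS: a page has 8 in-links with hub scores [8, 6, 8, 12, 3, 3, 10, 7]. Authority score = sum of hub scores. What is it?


Authority = sum of hub scores of in-linkers
In-link 1: hub score = 8
In-link 2: hub score = 6
In-link 3: hub score = 8
In-link 4: hub score = 12
In-link 5: hub score = 3
In-link 6: hub score = 3
In-link 7: hub score = 10
In-link 8: hub score = 7
Authority = 8 + 6 + 8 + 12 + 3 + 3 + 10 + 7 = 57

57


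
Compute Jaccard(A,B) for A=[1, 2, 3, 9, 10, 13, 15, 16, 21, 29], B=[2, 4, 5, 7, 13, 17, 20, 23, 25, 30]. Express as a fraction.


A intersect B = [2, 13]
|A intersect B| = 2
A union B = [1, 2, 3, 4, 5, 7, 9, 10, 13, 15, 16, 17, 20, 21, 23, 25, 29, 30]
|A union B| = 18
Jaccard = 2/18 = 1/9

1/9
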